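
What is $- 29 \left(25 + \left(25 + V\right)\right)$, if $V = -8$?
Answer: $-1218$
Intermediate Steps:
$- 29 \left(25 + \left(25 + V\right)\right) = - 29 \left(25 + \left(25 - 8\right)\right) = - 29 \left(25 + 17\right) = \left(-29\right) 42 = -1218$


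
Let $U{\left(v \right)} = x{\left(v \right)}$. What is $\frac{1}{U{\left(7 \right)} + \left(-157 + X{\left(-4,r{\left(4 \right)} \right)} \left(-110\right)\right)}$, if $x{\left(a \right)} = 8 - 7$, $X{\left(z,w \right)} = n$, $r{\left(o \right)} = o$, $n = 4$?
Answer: $- \frac{1}{596} \approx -0.0016779$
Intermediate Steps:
$X{\left(z,w \right)} = 4$
$x{\left(a \right)} = 1$ ($x{\left(a \right)} = 8 - 7 = 1$)
$U{\left(v \right)} = 1$
$\frac{1}{U{\left(7 \right)} + \left(-157 + X{\left(-4,r{\left(4 \right)} \right)} \left(-110\right)\right)} = \frac{1}{1 + \left(-157 + 4 \left(-110\right)\right)} = \frac{1}{1 - 597} = \frac{1}{-596} = - \frac{1}{596}$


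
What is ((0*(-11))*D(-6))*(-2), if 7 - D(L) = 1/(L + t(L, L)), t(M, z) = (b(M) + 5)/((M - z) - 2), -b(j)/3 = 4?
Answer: 0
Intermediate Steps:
b(j) = -12 (b(j) = -3*4 = -12)
t(M, z) = -7/(-2 + M - z) (t(M, z) = (-12 + 5)/((M - z) - 2) = -7/(-2 + M - z))
D(L) = 7 - 1/(7/2 + L) (D(L) = 7 - 1/(L + 7/(2 + L - L)) = 7 - 1/(L + 7/2) = 7 - 1/(7/2 + L))
((0*(-11))*D(-6))*(-2) = ((0*(-11))*((47 + 14*(-6))/(7 + 2*(-6))))*(-2) = (0*((47 - 84)/(7 - 12)))*(-2) = (0*(-37/(-5)))*(-2) = (0*(-1/5*(-37)))*(-2) = (0*(37/5))*(-2) = 0*(-2) = 0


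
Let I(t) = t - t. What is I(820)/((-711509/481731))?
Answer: 0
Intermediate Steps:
I(t) = 0
I(820)/((-711509/481731)) = 0/((-711509/481731)) = 0/((-711509*1/481731)) = 0/(-711509/481731) = 0*(-481731/711509) = 0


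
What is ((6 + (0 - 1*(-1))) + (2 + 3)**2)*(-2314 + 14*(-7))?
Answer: -77184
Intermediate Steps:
((6 + (0 - 1*(-1))) + (2 + 3)**2)*(-2314 + 14*(-7)) = ((6 + (0 + 1)) + 5**2)*(-2314 - 98) = ((6 + 1) + 25)*(-2412) = (7 + 25)*(-2412) = 32*(-2412) = -77184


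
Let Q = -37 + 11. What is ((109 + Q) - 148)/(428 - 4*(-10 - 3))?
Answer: -13/96 ≈ -0.13542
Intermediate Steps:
Q = -26
((109 + Q) - 148)/(428 - 4*(-10 - 3)) = ((109 - 26) - 148)/(428 - 4*(-10 - 3)) = (83 - 148)/(428 - 4*(-13)) = -65/(428 + 52) = -65/480 = -65*1/480 = -13/96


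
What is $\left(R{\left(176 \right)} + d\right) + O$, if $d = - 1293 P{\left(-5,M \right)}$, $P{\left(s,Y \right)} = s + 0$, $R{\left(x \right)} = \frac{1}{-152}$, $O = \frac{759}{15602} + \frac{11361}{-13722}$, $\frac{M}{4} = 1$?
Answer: $\frac{17529751698169}{2711814824} \approx 6464.2$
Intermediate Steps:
$M = 4$ ($M = 4 \cdot 1 = 4$)
$O = - \frac{13903277}{17840887}$ ($O = 759 \cdot \frac{1}{15602} + 11361 \left(- \frac{1}{13722}\right) = \frac{759}{15602} - \frac{3787}{4574} = - \frac{13903277}{17840887} \approx -0.77929$)
$R{\left(x \right)} = - \frac{1}{152}$
$P{\left(s,Y \right)} = s$
$d = 6465$ ($d = \left(-1293\right) \left(-5\right) = 6465$)
$\left(R{\left(176 \right)} + d\right) + O = \left(- \frac{1}{152} + 6465\right) - \frac{13903277}{17840887} = \frac{982679}{152} - \frac{13903277}{17840887} = \frac{17529751698169}{2711814824}$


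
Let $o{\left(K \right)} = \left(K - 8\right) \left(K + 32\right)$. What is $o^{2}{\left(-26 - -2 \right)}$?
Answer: $65536$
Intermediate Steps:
$o{\left(K \right)} = \left(-8 + K\right) \left(32 + K\right)$
$o^{2}{\left(-26 - -2 \right)} = \left(-256 + \left(-26 - -2\right)^{2} + 24 \left(-26 - -2\right)\right)^{2} = \left(-256 + \left(-26 + 2\right)^{2} + 24 \left(-26 + 2\right)\right)^{2} = \left(-256 + \left(-24\right)^{2} + 24 \left(-24\right)\right)^{2} = \left(-256 + 576 - 576\right)^{2} = \left(-256\right)^{2} = 65536$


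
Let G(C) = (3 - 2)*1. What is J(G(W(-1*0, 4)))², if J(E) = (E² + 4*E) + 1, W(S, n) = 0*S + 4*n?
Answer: 36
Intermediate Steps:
W(S, n) = 4*n (W(S, n) = 0 + 4*n = 4*n)
G(C) = 1 (G(C) = 1*1 = 1)
J(E) = 1 + E² + 4*E
J(G(W(-1*0, 4)))² = (1 + 1² + 4*1)² = (1 + 1 + 4)² = 6² = 36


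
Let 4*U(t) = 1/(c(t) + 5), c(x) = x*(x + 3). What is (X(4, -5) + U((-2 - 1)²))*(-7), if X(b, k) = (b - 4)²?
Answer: -7/452 ≈ -0.015487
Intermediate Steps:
c(x) = x*(3 + x)
X(b, k) = (-4 + b)²
U(t) = 1/(4*(5 + t*(3 + t))) (U(t) = 1/(4*(t*(3 + t) + 5)) = 1/(4*(5 + t*(3 + t))))
(X(4, -5) + U((-2 - 1)²))*(-7) = ((-4 + 4)² + 1/(4*(5 + (-2 - 1)²*(3 + (-2 - 1)²))))*(-7) = (0² + 1/(4*(5 + (-3)²*(3 + (-3)²))))*(-7) = (0 + 1/(4*(5 + 9*(3 + 9))))*(-7) = (0 + 1/(4*(5 + 9*12)))*(-7) = (0 + 1/(4*(5 + 108)))*(-7) = (0 + (¼)/113)*(-7) = (0 + (¼)*(1/113))*(-7) = (0 + 1/452)*(-7) = (1/452)*(-7) = -7/452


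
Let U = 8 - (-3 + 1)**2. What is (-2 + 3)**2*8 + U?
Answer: 12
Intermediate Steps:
U = 4 (U = 8 - 1*(-2)**2 = 8 - 1*4 = 8 - 4 = 4)
(-2 + 3)**2*8 + U = (-2 + 3)**2*8 + 4 = 1**2*8 + 4 = 1*8 + 4 = 8 + 4 = 12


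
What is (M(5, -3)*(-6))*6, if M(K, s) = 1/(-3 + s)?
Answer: 6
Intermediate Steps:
(M(5, -3)*(-6))*6 = (-6/(-3 - 3))*6 = (-6/(-6))*6 = -1/6*(-6)*6 = 1*6 = 6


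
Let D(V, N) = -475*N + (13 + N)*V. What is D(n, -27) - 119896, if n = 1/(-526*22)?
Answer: -619512799/5786 ≈ -1.0707e+5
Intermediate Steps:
n = -1/11572 (n = -1/526*1/22 = -1/11572 ≈ -8.6415e-5)
D(V, N) = -475*N + V*(13 + N)
D(n, -27) - 119896 = (-475*(-27) + 13*(-1/11572) - 27*(-1/11572)) - 119896 = (12825 - 13/11572 + 27/11572) - 119896 = 74205457/5786 - 119896 = -619512799/5786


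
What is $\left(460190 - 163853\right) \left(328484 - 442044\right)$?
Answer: $-33652029720$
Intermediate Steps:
$\left(460190 - 163853\right) \left(328484 - 442044\right) = 296337 \left(-113560\right) = -33652029720$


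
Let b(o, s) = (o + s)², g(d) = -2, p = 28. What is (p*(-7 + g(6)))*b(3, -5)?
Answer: -1008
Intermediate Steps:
(p*(-7 + g(6)))*b(3, -5) = (28*(-7 - 2))*(3 - 5)² = (28*(-9))*(-2)² = -252*4 = -1008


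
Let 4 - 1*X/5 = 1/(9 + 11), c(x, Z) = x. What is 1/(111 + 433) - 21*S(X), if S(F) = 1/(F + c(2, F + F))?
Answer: -15203/15776 ≈ -0.96368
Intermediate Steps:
X = 79/4 (X = 20 - 5/(9 + 11) = 20 - 5/20 = 20 - 5*1/20 = 20 - ¼ = 79/4 ≈ 19.750)
S(F) = 1/(2 + F) (S(F) = 1/(F + 2) = 1/(2 + F))
1/(111 + 433) - 21*S(X) = 1/(111 + 433) - 21/(2 + 79/4) = 1/544 - 21/87/4 = 1/544 - 21*4/87 = 1/544 - 28/29 = -15203/15776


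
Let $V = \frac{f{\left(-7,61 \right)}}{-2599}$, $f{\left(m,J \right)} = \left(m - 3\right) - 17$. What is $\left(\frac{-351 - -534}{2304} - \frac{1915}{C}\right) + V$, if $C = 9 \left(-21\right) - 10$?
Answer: $\frac{3858077005}{397210368} \approx 9.7129$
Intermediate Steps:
$f{\left(m,J \right)} = -20 + m$ ($f{\left(m,J \right)} = \left(-3 + m\right) - 17 = -20 + m$)
$C = -199$ ($C = -189 - 10 = -199$)
$V = \frac{27}{2599}$ ($V = \frac{-20 - 7}{-2599} = \left(-27\right) \left(- \frac{1}{2599}\right) = \frac{27}{2599} \approx 0.010389$)
$\left(\frac{-351 - -534}{2304} - \frac{1915}{C}\right) + V = \left(\frac{-351 - -534}{2304} - \frac{1915}{-199}\right) + \frac{27}{2599} = \left(\left(-351 + 534\right) \frac{1}{2304} - - \frac{1915}{199}\right) + \frac{27}{2599} = \left(183 \cdot \frac{1}{2304} + \frac{1915}{199}\right) + \frac{27}{2599} = \left(\frac{61}{768} + \frac{1915}{199}\right) + \frac{27}{2599} = \frac{1482859}{152832} + \frac{27}{2599} = \frac{3858077005}{397210368}$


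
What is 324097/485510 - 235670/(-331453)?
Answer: 221843064641/160923746030 ≈ 1.3786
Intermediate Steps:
324097/485510 - 235670/(-331453) = 324097*(1/485510) - 235670*(-1/331453) = 324097/485510 + 235670/331453 = 221843064641/160923746030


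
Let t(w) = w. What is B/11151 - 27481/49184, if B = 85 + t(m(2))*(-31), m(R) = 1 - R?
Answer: -300735287/548450784 ≈ -0.54834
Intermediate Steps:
B = 116 (B = 85 + (1 - 1*2)*(-31) = 85 + (1 - 2)*(-31) = 85 - 1*(-31) = 85 + 31 = 116)
B/11151 - 27481/49184 = 116/11151 - 27481/49184 = -300735287/548450784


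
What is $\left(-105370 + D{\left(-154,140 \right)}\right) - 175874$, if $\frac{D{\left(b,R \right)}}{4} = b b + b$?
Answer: $-186996$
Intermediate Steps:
$D{\left(b,R \right)} = 4 b + 4 b^{2}$ ($D{\left(b,R \right)} = 4 \left(b b + b\right) = 4 \left(b^{2} + b\right) = 4 \left(b + b^{2}\right) = 4 b + 4 b^{2}$)
$\left(-105370 + D{\left(-154,140 \right)}\right) - 175874 = \left(-105370 + 4 \left(-154\right) \left(1 - 154\right)\right) - 175874 = \left(-105370 + 4 \left(-154\right) \left(-153\right)\right) - 175874 = \left(-105370 + 94248\right) - 175874 = -11122 - 175874 = -186996$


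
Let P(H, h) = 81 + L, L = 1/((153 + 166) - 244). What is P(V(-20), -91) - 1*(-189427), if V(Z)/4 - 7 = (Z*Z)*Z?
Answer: 14213101/75 ≈ 1.8951e+5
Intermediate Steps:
L = 1/75 (L = 1/(319 - 244) = 1/75 ≈ 0.013333)
V(Z) = 28 + 4*Z**3 (V(Z) = 28 + 4*((Z*Z)*Z) = 28 + 4*(Z**2*Z) = 28 + 4*Z**3)
P(H, h) = 6076/75 (P(H, h) = 81 + 1/75 = 6076/75)
P(V(-20), -91) - 1*(-189427) = 6076/75 - 1*(-189427) = 6076/75 + 189427 = 14213101/75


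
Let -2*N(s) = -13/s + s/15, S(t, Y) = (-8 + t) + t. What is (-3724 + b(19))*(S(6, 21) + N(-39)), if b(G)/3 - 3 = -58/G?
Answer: -5448443/285 ≈ -19117.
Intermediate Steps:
S(t, Y) = -8 + 2*t
b(G) = 9 - 174/G (b(G) = 9 + 3*(-58/G) = 9 - 174/G)
N(s) = -s/30 + 13/(2*s) (N(s) = -(-13/s + s/15)/2 = -s/30 + 13/(2*s))
(-3724 + b(19))*(S(6, 21) + N(-39)) = (-3724 + (9 - 174/19))*((-8 + 2*6) + (1/30)*(195 - 1*(-39)²)/(-39)) = (-3724 + (9 - 174*1/19))*((-8 + 12) + (1/30)*(-1/39)*(195 - 1*1521)) = (-3724 + (9 - 174/19))*(4 + (1/30)*(-1/39)*(195 - 1521)) = (-3724 - 3/19)*(4 + (1/30)*(-1/39)*(-1326)) = -70759*(4 + 17/15)/19 = -70759/19*77/15 = -5448443/285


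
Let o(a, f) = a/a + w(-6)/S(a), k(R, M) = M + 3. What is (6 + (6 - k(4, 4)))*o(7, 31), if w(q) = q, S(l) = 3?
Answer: -5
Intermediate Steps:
k(R, M) = 3 + M
o(a, f) = -1 (o(a, f) = a/a - 6/3 = 1 - 6*⅓ = 1 - 2 = -1)
(6 + (6 - k(4, 4)))*o(7, 31) = (6 + (6 - (3 + 4)))*(-1) = (6 + (6 - 1*7))*(-1) = (6 + (6 - 7))*(-1) = (6 - 1)*(-1) = 5*(-1) = -5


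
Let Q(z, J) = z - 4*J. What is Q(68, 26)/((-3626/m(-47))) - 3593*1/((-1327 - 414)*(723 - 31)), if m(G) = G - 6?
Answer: -1142838379/2184251636 ≈ -0.52322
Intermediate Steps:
m(G) = -6 + G
Q(68, 26)/((-3626/m(-47))) - 3593*1/((-1327 - 414)*(723 - 31)) = (68 - 4*26)/((-3626/(-6 - 47))) - 3593*1/((-1327 - 414)*(723 - 31)) = (68 - 104)/((-3626/(-53))) - 3593/(692*(-1741)) = -36/((-3626*(-1/53))) - 3593/(-1204772) = -36/3626/53 - 3593*(-1/1204772) = -36*53/3626 + 3593/1204772 = -954/1813 + 3593/1204772 = -1142838379/2184251636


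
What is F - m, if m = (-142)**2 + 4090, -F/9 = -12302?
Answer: 86464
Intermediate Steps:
F = 110718 (F = -9*(-12302) = 110718)
m = 24254 (m = 20164 + 4090 = 24254)
F - m = 110718 - 1*24254 = 110718 - 24254 = 86464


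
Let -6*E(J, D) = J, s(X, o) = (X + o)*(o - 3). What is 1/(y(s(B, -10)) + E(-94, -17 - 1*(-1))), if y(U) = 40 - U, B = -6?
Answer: -3/457 ≈ -0.0065646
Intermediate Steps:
s(X, o) = (-3 + o)*(X + o) (s(X, o) = (X + o)*(-3 + o) = (-3 + o)*(X + o))
E(J, D) = -J/6
1/(y(s(B, -10)) + E(-94, -17 - 1*(-1))) = 1/((40 - ((-10)² - 3*(-6) - 3*(-10) - 6*(-10))) - ⅙*(-94)) = 1/((40 - (100 + 18 + 30 + 60)) + 47/3) = 1/((40 - 1*208) + 47/3) = 1/((40 - 208) + 47/3) = 1/(-168 + 47/3) = 1/(-457/3) = -3/457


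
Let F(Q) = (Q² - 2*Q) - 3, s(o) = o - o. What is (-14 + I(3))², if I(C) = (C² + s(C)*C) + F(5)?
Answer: 49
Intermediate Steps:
s(o) = 0
F(Q) = -3 + Q² - 2*Q
I(C) = 12 + C² (I(C) = (C² + 0*C) + (-3 + 5² - 2*5) = (C² + 0) + (-3 + 25 - 10) = C² + 12 = 12 + C²)
(-14 + I(3))² = (-14 + (12 + 3²))² = (-14 + (12 + 9))² = (-14 + 21)² = 7² = 49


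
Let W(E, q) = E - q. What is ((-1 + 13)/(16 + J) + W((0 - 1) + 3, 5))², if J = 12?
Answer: 324/49 ≈ 6.6122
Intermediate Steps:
((-1 + 13)/(16 + J) + W((0 - 1) + 3, 5))² = ((-1 + 13)/(16 + 12) + (((0 - 1) + 3) - 1*5))² = (12/28 + ((-1 + 3) - 5))² = (12*(1/28) + (2 - 5))² = (3/7 - 3)² = (-18/7)² = 324/49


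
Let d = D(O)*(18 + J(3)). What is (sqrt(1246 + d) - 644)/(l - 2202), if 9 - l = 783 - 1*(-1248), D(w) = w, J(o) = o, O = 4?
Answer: 161/1056 - sqrt(1330)/4224 ≈ 0.14383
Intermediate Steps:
d = 84 (d = 4*(18 + 3) = 4*21 = 84)
l = -2022 (l = 9 - (783 - 1*(-1248)) = 9 - (783 + 1248) = 9 - 1*2031 = 9 - 2031 = -2022)
(sqrt(1246 + d) - 644)/(l - 2202) = (sqrt(1246 + 84) - 644)/(-2022 - 2202) = (sqrt(1330) - 644)/(-4224) = (-644 + sqrt(1330))*(-1/4224) = 161/1056 - sqrt(1330)/4224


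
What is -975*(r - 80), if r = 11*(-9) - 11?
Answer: 185250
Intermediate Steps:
r = -110 (r = -99 - 11 = -110)
-975*(r - 80) = -975*(-110 - 80) = -975*(-190) = 185250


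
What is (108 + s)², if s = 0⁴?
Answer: 11664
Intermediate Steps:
s = 0
(108 + s)² = (108 + 0)² = 108² = 11664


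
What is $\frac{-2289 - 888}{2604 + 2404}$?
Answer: $- \frac{3177}{5008} \approx -0.63439$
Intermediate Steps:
$\frac{-2289 - 888}{2604 + 2404} = \frac{-2289 + \left(-2223 + 1335\right)}{5008} = \left(-2289 - 888\right) \frac{1}{5008} = \left(-3177\right) \frac{1}{5008} = - \frac{3177}{5008}$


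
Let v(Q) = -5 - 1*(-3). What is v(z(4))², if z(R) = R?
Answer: 4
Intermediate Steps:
v(Q) = -2 (v(Q) = -5 + 3 = -2)
v(z(4))² = (-2)² = 4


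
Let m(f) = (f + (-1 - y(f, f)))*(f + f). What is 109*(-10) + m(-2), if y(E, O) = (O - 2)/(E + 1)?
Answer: -1062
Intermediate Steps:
y(E, O) = (-2 + O)/(1 + E)
m(f) = 2*f*(-1 + f - (-2 + f)/(1 + f)) (m(f) = (f + (-1 - (-2 + f)/(1 + f)))*(f + f) = (f + (-1 - (-2 + f)/(1 + f)))*(2*f) = (-1 + f - (-2 + f)/(1 + f))*(2*f) = 2*f*(-1 + f - (-2 + f)/(1 + f)))
109*(-10) + m(-2) = 109*(-10) + 2*(-2)*(1 + (-2)**2 - 1*(-2))/(1 - 2) = -1090 + 2*(-2)*(1 + 4 + 2)/(-1) = -1090 + 2*(-2)*(-1)*7 = -1090 + 28 = -1062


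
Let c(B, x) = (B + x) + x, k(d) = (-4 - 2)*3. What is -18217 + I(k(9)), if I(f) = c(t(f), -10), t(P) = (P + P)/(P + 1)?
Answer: -309993/17 ≈ -18235.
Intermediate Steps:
k(d) = -18 (k(d) = -6*3 = -18)
t(P) = 2*P/(1 + P) (t(P) = (2*P)/(1 + P) = 2*P/(1 + P))
c(B, x) = B + 2*x
I(f) = -20 + 2*f/(1 + f) (I(f) = 2*f/(1 + f) + 2*(-10) = 2*f/(1 + f) - 20 = -20 + 2*f/(1 + f))
-18217 + I(k(9)) = -18217 + 2*(-10 - 9*(-18))/(1 - 18) = -18217 + 2*(-10 + 162)/(-17) = -18217 + 2*(-1/17)*152 = -18217 - 304/17 = -309993/17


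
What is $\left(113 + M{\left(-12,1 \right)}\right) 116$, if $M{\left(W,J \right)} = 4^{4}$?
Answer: $42804$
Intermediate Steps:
$M{\left(W,J \right)} = 256$
$\left(113 + M{\left(-12,1 \right)}\right) 116 = \left(113 + 256\right) 116 = 369 \cdot 116 = 42804$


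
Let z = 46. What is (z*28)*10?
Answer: 12880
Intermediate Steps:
(z*28)*10 = (46*28)*10 = 1288*10 = 12880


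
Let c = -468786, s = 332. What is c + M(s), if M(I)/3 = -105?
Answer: -469101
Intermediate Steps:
M(I) = -315 (M(I) = 3*(-105) = -315)
c + M(s) = -468786 - 315 = -469101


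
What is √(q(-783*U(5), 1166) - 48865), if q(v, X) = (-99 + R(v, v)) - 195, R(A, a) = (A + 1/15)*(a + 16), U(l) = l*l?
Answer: √86133816465/15 ≈ 19566.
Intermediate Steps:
U(l) = l²
R(A, a) = (16 + a)*(1/15 + A) (R(A, a) = (A + 1/15)*(16 + a) = (1/15 + A)*(16 + a) = (16 + a)*(1/15 + A))
q(v, X) = -4394/15 + v² + 241*v/15 (q(v, X) = (-99 + (16/15 + 16*v + v/15 + v*v)) - 195 = (-99 + (16/15 + 16*v + v/15 + v²)) - 195 = (-99 + (16/15 + v² + 241*v/15)) - 195 = (-1469/15 + v² + 241*v/15) - 195 = -4394/15 + v² + 241*v/15)
√(q(-783*U(5), 1166) - 48865) = √((-4394/15 + (-783*5²)² + 241*(-783*5²)/15) - 48865) = √((-4394/15 + (-783*25)² + 241*(-783*25)/15) - 48865) = √((-4394/15 + (-19575)² + (241/15)*(-19575)) - 48865) = √((-4394/15 + 383180625 - 314505) - 48865) = √(5742987406/15 - 48865) = √(5742254431/15) = √86133816465/15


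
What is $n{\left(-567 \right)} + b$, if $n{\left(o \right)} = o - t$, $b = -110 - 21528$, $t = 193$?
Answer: $-22398$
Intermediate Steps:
$b = -21638$ ($b = -110 - 21528 = -21638$)
$n{\left(o \right)} = -193 + o$ ($n{\left(o \right)} = o - 193 = -193 + o$)
$n{\left(-567 \right)} + b = \left(-193 - 567\right) - 21638 = -760 - 21638 = -22398$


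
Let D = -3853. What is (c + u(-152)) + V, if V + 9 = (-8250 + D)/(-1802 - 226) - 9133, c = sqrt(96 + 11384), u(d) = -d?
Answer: -1401509/156 + 2*sqrt(2870) ≈ -8876.9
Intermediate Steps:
c = 2*sqrt(2870) (c = sqrt(11480) = 2*sqrt(2870) ≈ 107.14)
V = -1425221/156 (V = -9 + ((-8250 - 3853)/(-1802 - 226) - 9133) = -9 + (-12103/(-2028) - 9133) = -9 + (-12103*(-1/2028) - 9133) = -9 + (931/156 - 9133) = -9 - 1423817/156 = -1425221/156 ≈ -9136.0)
(c + u(-152)) + V = (2*sqrt(2870) - 1*(-152)) - 1425221/156 = (2*sqrt(2870) + 152) - 1425221/156 = (152 + 2*sqrt(2870)) - 1425221/156 = -1401509/156 + 2*sqrt(2870)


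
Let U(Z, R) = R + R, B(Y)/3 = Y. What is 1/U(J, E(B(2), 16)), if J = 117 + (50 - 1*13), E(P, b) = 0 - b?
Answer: -1/32 ≈ -0.031250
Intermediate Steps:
B(Y) = 3*Y
E(P, b) = -b
J = 154 (J = 117 + (50 - 13) = 117 + 37 = 154)
U(Z, R) = 2*R
1/U(J, E(B(2), 16)) = 1/(2*(-1*16)) = 1/(2*(-16)) = 1/(-32) = -1/32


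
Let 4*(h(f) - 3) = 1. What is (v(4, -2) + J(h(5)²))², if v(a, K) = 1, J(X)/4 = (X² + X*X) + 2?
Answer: 832264801/1024 ≈ 8.1276e+5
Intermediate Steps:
h(f) = 13/4 (h(f) = 3 + (¼)*1 = 3 + ¼ = 13/4)
J(X) = 8 + 8*X² (J(X) = 4*((X² + X*X) + 2) = 4*((X² + X²) + 2) = 4*(2*X² + 2) = 4*(2 + 2*X²) = 8 + 8*X²)
(v(4, -2) + J(h(5)²))² = (1 + (8 + 8*((13/4)²)²))² = (1 + (8 + 8*(169/16)²))² = (1 + (8 + 8*(28561/256)))² = (1 + (8 + 28561/32))² = (1 + 28817/32)² = (28849/32)² = 832264801/1024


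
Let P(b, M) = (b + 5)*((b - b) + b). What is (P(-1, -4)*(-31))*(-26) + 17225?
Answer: 14001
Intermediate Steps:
P(b, M) = b*(5 + b) (P(b, M) = (5 + b)*(0 + b) = (5 + b)*b = b*(5 + b))
(P(-1, -4)*(-31))*(-26) + 17225 = (-(5 - 1)*(-31))*(-26) + 17225 = (-1*4*(-31))*(-26) + 17225 = -4*(-31)*(-26) + 17225 = 124*(-26) + 17225 = -3224 + 17225 = 14001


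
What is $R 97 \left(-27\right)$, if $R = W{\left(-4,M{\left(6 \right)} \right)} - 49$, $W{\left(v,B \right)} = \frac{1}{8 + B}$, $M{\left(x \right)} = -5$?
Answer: $127458$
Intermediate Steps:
$R = - \frac{146}{3}$ ($R = \frac{1}{8 - 5} - 49 = \frac{1}{3} - 49 = - \frac{146}{3} \approx -48.667$)
$R 97 \left(-27\right) = \left(- \frac{146}{3}\right) 97 \left(-27\right) = \left(- \frac{14162}{3}\right) \left(-27\right) = 127458$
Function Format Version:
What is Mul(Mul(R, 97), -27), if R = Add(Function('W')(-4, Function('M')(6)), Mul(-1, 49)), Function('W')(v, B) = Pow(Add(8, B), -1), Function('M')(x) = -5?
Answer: 127458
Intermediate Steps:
R = Rational(-146, 3) (R = Add(Pow(Add(8, -5), -1), Mul(-1, 49)) = Add(Pow(3, -1), -49) = Add(Rational(1, 3), -49) = Rational(-146, 3) ≈ -48.667)
Mul(Mul(R, 97), -27) = Mul(Mul(Rational(-146, 3), 97), -27) = Mul(Rational(-14162, 3), -27) = 127458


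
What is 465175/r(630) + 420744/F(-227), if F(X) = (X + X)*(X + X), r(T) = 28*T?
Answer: 5165096723/181794312 ≈ 28.412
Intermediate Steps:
F(X) = 4*X² (F(X) = (2*X)*(2*X) = 4*X²)
465175/r(630) + 420744/F(-227) = 465175/((28*630)) + 420744/((4*(-227)²)) = 465175/17640 + 420744/((4*51529)) = 465175*(1/17640) + 420744/206116 = 93035/3528 + 420744*(1/206116) = 93035/3528 + 105186/51529 = 5165096723/181794312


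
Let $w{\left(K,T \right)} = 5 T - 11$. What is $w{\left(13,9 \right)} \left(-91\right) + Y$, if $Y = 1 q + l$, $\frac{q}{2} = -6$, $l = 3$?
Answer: $-3103$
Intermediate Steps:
$q = -12$ ($q = 2 \left(-6\right) = -12$)
$w{\left(K,T \right)} = -11 + 5 T$
$Y = -9$ ($Y = 1 \left(-12\right) + 3 = -12 + 3 = -9$)
$w{\left(13,9 \right)} \left(-91\right) + Y = \left(-11 + 5 \cdot 9\right) \left(-91\right) - 9 = \left(-11 + 45\right) \left(-91\right) - 9 = 34 \left(-91\right) - 9 = -3094 - 9 = -3103$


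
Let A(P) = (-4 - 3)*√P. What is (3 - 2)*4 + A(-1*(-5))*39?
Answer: 4 - 273*√5 ≈ -606.45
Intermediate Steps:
A(P) = -7*√P
(3 - 2)*4 + A(-1*(-5))*39 = (3 - 2)*4 - 7*√5*39 = 1*4 - 7*√5*39 = 4 - 273*√5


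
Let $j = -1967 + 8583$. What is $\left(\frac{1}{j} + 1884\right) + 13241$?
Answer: $\frac{100067001}{6616} \approx 15125.0$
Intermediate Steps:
$j = 6616$
$\left(\frac{1}{j} + 1884\right) + 13241 = \left(\frac{1}{6616} + 1884\right) + 13241 = \frac{12464545}{6616} + 13241 = \frac{100067001}{6616}$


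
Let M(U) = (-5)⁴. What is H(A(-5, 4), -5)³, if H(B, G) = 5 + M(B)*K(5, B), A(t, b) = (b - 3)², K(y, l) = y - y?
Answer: 125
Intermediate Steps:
M(U) = 625
K(y, l) = 0
A(t, b) = (-3 + b)²
H(B, G) = 5 (H(B, G) = 5 + 625*0 = 5 + 0 = 5)
H(A(-5, 4), -5)³ = 5³ = 125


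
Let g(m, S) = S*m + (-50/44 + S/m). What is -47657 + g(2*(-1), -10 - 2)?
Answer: -1047819/22 ≈ -47628.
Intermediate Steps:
g(m, S) = -25/22 + S*m + S/m (g(m, S) = S*m + (-50*1/44 + S/m) = S*m + (-25/22 + S/m) = -25/22 + S*m + S/m)
-47657 + g(2*(-1), -10 - 2) = -47657 + (-25/22 + (-10 - 2)*(2*(-1)) + (-10 - 2)/((2*(-1)))) = -47657 + (-25/22 - 12*(-2) - 12/(-2)) = -47657 + (-25/22 + 24 - 12*(-1/2)) = -47657 + (-25/22 + 24 + 6) = -47657 + 635/22 = -1047819/22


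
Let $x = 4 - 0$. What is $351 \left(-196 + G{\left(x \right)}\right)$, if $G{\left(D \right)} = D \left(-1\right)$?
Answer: $-70200$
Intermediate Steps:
$x = 4$ ($x = 4 + 0 = 4$)
$G{\left(D \right)} = - D$
$351 \left(-196 + G{\left(x \right)}\right) = 351 \left(-196 - 4\right) = 351 \left(-200\right) = -70200$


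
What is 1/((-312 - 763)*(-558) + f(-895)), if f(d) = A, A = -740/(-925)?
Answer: 5/2999254 ≈ 1.6671e-6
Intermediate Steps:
A = ⅘ (A = -740*(-1/925) = ⅘ ≈ 0.80000)
f(d) = ⅘
1/((-312 - 763)*(-558) + f(-895)) = 1/((-312 - 763)*(-558) + ⅘) = 1/(-1075*(-558) + ⅘) = 1/(599850 + ⅘) = 1/(2999254/5) = 5/2999254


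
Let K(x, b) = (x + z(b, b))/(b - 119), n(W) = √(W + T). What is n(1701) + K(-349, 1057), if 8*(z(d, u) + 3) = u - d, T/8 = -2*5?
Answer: -176/469 + √1621 ≈ 39.886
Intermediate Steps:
T = -80 (T = 8*(-2*5) = 8*(-10) = -80)
z(d, u) = -3 - d/8 + u/8 (z(d, u) = -3 + (u - d)/8 = -3 + (-d/8 + u/8) = -3 - d/8 + u/8)
n(W) = √(-80 + W) (n(W) = √(W - 80) = √(-80 + W))
K(x, b) = (-3 + x)/(-119 + b) (K(x, b) = (x + (-3 - b/8 + b/8))/(b - 119) = (x - 3)/(-119 + b) = (-3 + x)/(-119 + b))
n(1701) + K(-349, 1057) = √(-80 + 1701) + (-3 - 349)/(-119 + 1057) = √1621 - 352/938 = √1621 + (1/938)*(-352) = √1621 - 176/469 = -176/469 + √1621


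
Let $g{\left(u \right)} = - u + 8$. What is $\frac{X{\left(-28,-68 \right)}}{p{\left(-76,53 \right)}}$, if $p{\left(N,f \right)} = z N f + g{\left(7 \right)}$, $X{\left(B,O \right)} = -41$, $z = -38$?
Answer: $- \frac{41}{153065} \approx -0.00026786$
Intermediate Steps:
$g{\left(u \right)} = 8 - u$
$p{\left(N,f \right)} = 1 - 38 N f$ ($p{\left(N,f \right)} = - 38 N f + \left(8 - 7\right) = - 38 N f + 1 = 1 - 38 N f$)
$\frac{X{\left(-28,-68 \right)}}{p{\left(-76,53 \right)}} = - \frac{41}{1 - \left(-2888\right) 53} = - \frac{41}{1 + 153064} = - \frac{41}{153065}$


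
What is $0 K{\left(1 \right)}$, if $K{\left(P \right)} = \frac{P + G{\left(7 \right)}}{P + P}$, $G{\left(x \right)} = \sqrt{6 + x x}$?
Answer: $0$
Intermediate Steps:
$G{\left(x \right)} = \sqrt{6 + x^{2}}$
$K{\left(P \right)} = \frac{P + \sqrt{55}}{2 P}$ ($K{\left(P \right)} = \frac{P + \sqrt{6 + 7^{2}}}{P + P} = \frac{P + \sqrt{6 + 49}}{2 P} = \left(P + \sqrt{55}\right) \frac{1}{2 P} = \frac{P + \sqrt{55}}{2 P}$)
$0 K{\left(1 \right)} = 0 \frac{1 + \sqrt{55}}{2 \cdot 1} = 0 \cdot \frac{1}{2} \cdot 1 \left(1 + \sqrt{55}\right) = 0 \left(\frac{1}{2} + \frac{\sqrt{55}}{2}\right) = 0$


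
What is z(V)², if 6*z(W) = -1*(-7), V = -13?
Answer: 49/36 ≈ 1.3611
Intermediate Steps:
z(W) = 7/6 (z(W) = (-1*(-7))/6 = (⅙)*7 = 7/6)
z(V)² = (7/6)² = 49/36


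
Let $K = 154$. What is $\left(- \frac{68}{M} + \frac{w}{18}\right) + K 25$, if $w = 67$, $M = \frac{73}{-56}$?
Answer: $\frac{5132335}{1314} \approx 3905.9$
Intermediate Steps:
$M = - \frac{73}{56}$ ($M = 73 \left(- \frac{1}{56}\right) = - \frac{73}{56} \approx -1.3036$)
$\left(- \frac{68}{M} + \frac{w}{18}\right) + K 25 = \left(- \frac{68}{- \frac{73}{56}} + \frac{67}{18}\right) + 154 \cdot 25 = \left(\left(-68\right) \left(- \frac{56}{73}\right) + 67 \cdot \frac{1}{18}\right) + 3850 = \left(\frac{3808}{73} + \frac{67}{18}\right) + 3850 = \frac{73435}{1314} + 3850 = \frac{5132335}{1314}$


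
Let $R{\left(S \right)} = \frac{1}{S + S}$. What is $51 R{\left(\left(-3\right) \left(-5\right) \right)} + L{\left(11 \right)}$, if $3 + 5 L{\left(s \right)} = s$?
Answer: $\frac{33}{10} \approx 3.3$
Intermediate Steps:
$L{\left(s \right)} = - \frac{3}{5} + \frac{s}{5}$
$R{\left(S \right)} = \frac{1}{2 S}$
$51 R{\left(\left(-3\right) \left(-5\right) \right)} + L{\left(11 \right)} = 51 \frac{1}{2 \left(\left(-3\right) \left(-5\right)\right)} + \left(- \frac{3}{5} + \frac{1}{5} \cdot 11\right) = 51 \frac{1}{2 \cdot 15} + \left(- \frac{3}{5} + \frac{11}{5}\right) = 51 \cdot \frac{1}{2} \cdot \frac{1}{15} + \frac{8}{5} = 51 \cdot \frac{1}{30} + \frac{8}{5} = \frac{17}{10} + \frac{8}{5} = \frac{33}{10}$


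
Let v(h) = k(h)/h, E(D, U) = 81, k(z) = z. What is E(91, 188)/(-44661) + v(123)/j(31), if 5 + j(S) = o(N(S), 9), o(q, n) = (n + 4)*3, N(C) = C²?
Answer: 13969/506158 ≈ 0.027598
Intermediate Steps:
v(h) = 1 (v(h) = h/h = 1)
o(q, n) = 12 + 3*n (o(q, n) = (4 + n)*3 = 12 + 3*n)
j(S) = 34 (j(S) = -5 + (12 + 3*9) = -5 + (12 + 27) = -5 + 39 = 34)
E(91, 188)/(-44661) + v(123)/j(31) = 81/(-44661) + 1/34 = 81*(-1/44661) + 1*(1/34) = -27/14887 + 1/34 = 13969/506158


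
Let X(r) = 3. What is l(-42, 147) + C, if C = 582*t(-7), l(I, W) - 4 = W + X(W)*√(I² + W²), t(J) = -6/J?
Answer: 4549/7 + 63*√53 ≈ 1108.5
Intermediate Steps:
l(I, W) = 4 + W + 3*√(I² + W²) (l(I, W) = 4 + (W + 3*√(I² + W²)) = 4 + W + 3*√(I² + W²))
C = 3492/7 (C = 582*(-6/(-7)) = 582*(-6*(-⅐)) = 582*(6/7) = 3492/7 ≈ 498.86)
l(-42, 147) + C = (4 + 147 + 3*√((-42)² + 147²)) + 3492/7 = (4 + 147 + 3*√(1764 + 21609)) + 3492/7 = (4 + 147 + 3*√23373) + 3492/7 = (4 + 147 + 3*(21*√53)) + 3492/7 = (4 + 147 + 63*√53) + 3492/7 = (151 + 63*√53) + 3492/7 = 4549/7 + 63*√53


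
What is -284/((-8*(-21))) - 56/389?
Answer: -29971/16338 ≈ -1.8344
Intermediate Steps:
-284/((-8*(-21))) - 56/389 = -284/168 - 56*1/389 = -284*1/168 - 56/389 = -71/42 - 56/389 = -29971/16338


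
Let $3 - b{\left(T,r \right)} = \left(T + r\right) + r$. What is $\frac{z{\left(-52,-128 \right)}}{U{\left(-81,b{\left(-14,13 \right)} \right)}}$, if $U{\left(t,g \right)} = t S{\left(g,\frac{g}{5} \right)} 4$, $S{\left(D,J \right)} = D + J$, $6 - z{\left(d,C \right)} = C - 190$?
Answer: $\frac{5}{54} \approx 0.092593$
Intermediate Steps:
$z{\left(d,C \right)} = 196 - C$ ($z{\left(d,C \right)} = 6 - \left(C - 190\right) = 6 - \left(-190 + C\right) = 196 - C$)
$b{\left(T,r \right)} = 3 - T - 2 r$ ($b{\left(T,r \right)} = 3 - \left(\left(T + r\right) + r\right) = 3 - \left(T + 2 r\right) = 3 - T - 2 r$)
$U{\left(t,g \right)} = \frac{24 g t}{5}$ ($U{\left(t,g \right)} = t \left(g + \frac{g}{5}\right) 4 = t \frac{6 g}{5} \cdot 4 = \frac{6 g t}{5} \cdot 4 = \frac{24 g t}{5}$)
$\frac{z{\left(-52,-128 \right)}}{U{\left(-81,b{\left(-14,13 \right)} \right)}} = \frac{196 - -128}{\frac{24}{5} \left(3 - -14 - 26\right) \left(-81\right)} = \frac{196 + 128}{\frac{24}{5} \left(3 + 14 - 26\right) \left(-81\right)} = \frac{324}{\frac{24}{5} \left(-9\right) \left(-81\right)} = \frac{324}{\frac{17496}{5}} = 324 \cdot \frac{5}{17496} = \frac{5}{54}$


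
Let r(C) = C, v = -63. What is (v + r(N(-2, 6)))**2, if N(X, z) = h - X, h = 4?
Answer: 3249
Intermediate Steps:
N(X, z) = 4 - X
(v + r(N(-2, 6)))**2 = (-63 + (4 - 1*(-2)))**2 = (-63 + (4 + 2))**2 = (-63 + 6)**2 = (-57)**2 = 3249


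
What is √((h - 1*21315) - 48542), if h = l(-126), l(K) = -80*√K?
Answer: √(-69857 - 240*I*√14) ≈ 1.699 - 264.31*I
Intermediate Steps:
h = -240*I*√14 ≈ -898.0*I
√((h - 1*21315) - 48542) = √((-240*I*√14 - 1*21315) - 48542) = √((-240*I*√14 - 21315) - 48542) = √((-21315 - 240*I*√14) - 48542) = √(-69857 - 240*I*√14)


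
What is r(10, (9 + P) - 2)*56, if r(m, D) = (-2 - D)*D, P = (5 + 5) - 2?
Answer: -14280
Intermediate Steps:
P = 8 (P = 10 - 2 = 8)
r(m, D) = D*(-2 - D)
r(10, (9 + P) - 2)*56 = -((9 + 8) - 2)*(2 + ((9 + 8) - 2))*56 = -(17 - 2)*(2 + (17 - 2))*56 = -1*15*(2 + 15)*56 = -1*15*17*56 = -255*56 = -14280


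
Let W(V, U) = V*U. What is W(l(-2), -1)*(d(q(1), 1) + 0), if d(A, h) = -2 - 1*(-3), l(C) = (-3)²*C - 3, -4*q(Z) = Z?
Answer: 21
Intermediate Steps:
q(Z) = -Z/4
l(C) = -3 + 9*C (l(C) = 9*C - 3 = -3 + 9*C)
d(A, h) = 1 (d(A, h) = -2 + 3 = 1)
W(V, U) = U*V
W(l(-2), -1)*(d(q(1), 1) + 0) = (-(-3 + 9*(-2)))*(1 + 0) = -(-3 - 18)*1 = -1*(-21)*1 = 21*1 = 21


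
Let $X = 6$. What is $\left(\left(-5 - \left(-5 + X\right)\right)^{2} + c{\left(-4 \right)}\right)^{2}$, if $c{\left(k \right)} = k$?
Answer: $1024$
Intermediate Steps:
$\left(\left(-5 - \left(-5 + X\right)\right)^{2} + c{\left(-4 \right)}\right)^{2} = \left(\left(-5 + \left(5 - 6\right)\right)^{2} - 4\right)^{2} = \left(\left(-5 - 1\right)^{2} - 4\right)^{2} = \left(\left(-6\right)^{2} - 4\right)^{2} = \left(36 - 4\right)^{2} = 32^{2} = 1024$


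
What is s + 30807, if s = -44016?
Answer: -13209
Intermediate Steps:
s + 30807 = -44016 + 30807 = -13209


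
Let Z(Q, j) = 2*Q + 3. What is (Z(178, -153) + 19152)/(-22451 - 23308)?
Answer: -19511/45759 ≈ -0.42639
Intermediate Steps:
Z(Q, j) = 3 + 2*Q
(Z(178, -153) + 19152)/(-22451 - 23308) = ((3 + 2*178) + 19152)/(-22451 - 23308) = ((3 + 356) + 19152)/(-45759) = (359 + 19152)*(-1/45759) = 19511*(-1/45759) = -19511/45759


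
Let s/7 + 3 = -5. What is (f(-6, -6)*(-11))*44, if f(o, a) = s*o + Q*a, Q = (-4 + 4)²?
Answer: -162624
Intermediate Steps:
s = -56 (s = -21 + 7*(-5) = -21 - 35 = -56)
Q = 0 (Q = 0² = 0)
f(o, a) = -56*o (f(o, a) = -56*o + 0*a = -56*o + 0 = -56*o)
(f(-6, -6)*(-11))*44 = (-56*(-6)*(-11))*44 = (336*(-11))*44 = -3696*44 = -162624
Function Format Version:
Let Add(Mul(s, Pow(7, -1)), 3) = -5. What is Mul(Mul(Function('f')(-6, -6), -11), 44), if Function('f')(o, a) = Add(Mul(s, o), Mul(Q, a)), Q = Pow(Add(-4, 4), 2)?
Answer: -162624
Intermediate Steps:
s = -56 (s = Add(-21, Mul(7, -5)) = Add(-21, -35) = -56)
Q = 0 (Q = Pow(0, 2) = 0)
Function('f')(o, a) = Mul(-56, o) (Function('f')(o, a) = Add(Mul(-56, o), Mul(0, a)) = Add(Mul(-56, o), 0) = Mul(-56, o))
Mul(Mul(Function('f')(-6, -6), -11), 44) = Mul(Mul(Mul(-56, -6), -11), 44) = Mul(Mul(336, -11), 44) = Mul(-3696, 44) = -162624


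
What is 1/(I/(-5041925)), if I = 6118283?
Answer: -5041925/6118283 ≈ -0.82407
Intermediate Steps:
1/(I/(-5041925)) = 1/(6118283/(-5041925)) = 1/(6118283*(-1/5041925)) = 1/(-6118283/5041925) = -5041925/6118283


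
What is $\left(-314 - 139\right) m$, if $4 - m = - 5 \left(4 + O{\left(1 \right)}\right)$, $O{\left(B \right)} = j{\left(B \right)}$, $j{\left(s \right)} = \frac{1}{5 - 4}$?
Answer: $-13137$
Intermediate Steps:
$j{\left(s \right)} = 1$ ($j{\left(s \right)} = 1^{-1} = 1$)
$O{\left(B \right)} = 1$
$m = 29$ ($m = 4 - - 5 \left(4 + 1\right) = 4 - \left(-5\right) 5 = 4 - -25 = 4 + 25 = 29$)
$\left(-314 - 139\right) m = \left(-314 - 139\right) 29 = \left(-453\right) 29 = -13137$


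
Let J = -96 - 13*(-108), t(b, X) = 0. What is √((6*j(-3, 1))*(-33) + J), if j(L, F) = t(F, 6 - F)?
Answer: 2*√327 ≈ 36.166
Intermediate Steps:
j(L, F) = 0
J = 1308 (J = -96 + 1404 = 1308)
√((6*j(-3, 1))*(-33) + J) = √((6*0)*(-33) + 1308) = √(0*(-33) + 1308) = √(0 + 1308) = √1308 = 2*√327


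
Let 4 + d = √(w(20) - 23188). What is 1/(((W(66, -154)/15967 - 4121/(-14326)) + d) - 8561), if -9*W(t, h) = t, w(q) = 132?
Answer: -23865204130795043814/204462863858167517053873 - 11145828091030416*I*√1441/204462863858167517053873 ≈ -0.00011672 - 2.0693e-6*I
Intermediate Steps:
W(t, h) = -t/9
d = -4 + 4*I*√1441 (d = -4 + √(132 - 23188) = -4 + √(-23056) = -4 + 4*I*√1441 ≈ -4.0 + 151.84*I)
1/(((W(66, -154)/15967 - 4121/(-14326)) + d) - 8561) = 1/(((-⅑*66/15967 - 4121/(-14326)) + (-4 + 4*I*√1441)) - 8561) = 1/(((-22/3*1/15967 - 4121*(-1/14326)) + (-4 + 4*I*√1441)) - 8561) = 1/(((-22/47901 + 317/1102) + (-4 + 4*I*√1441)) - 8561) = 1/((15160373/52786902 + (-4 + 4*I*√1441)) - 8561) = 1/((-195987235/52786902 + 4*I*√1441) - 8561) = 1/(-452104655257/52786902 + 4*I*√1441)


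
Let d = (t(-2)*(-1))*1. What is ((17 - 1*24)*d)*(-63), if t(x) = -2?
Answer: 882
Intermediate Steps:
d = 2 (d = -2*(-1)*1 = 2*1 = 2)
((17 - 1*24)*d)*(-63) = ((17 - 1*24)*2)*(-63) = ((17 - 24)*2)*(-63) = -7*2*(-63) = -14*(-63) = 882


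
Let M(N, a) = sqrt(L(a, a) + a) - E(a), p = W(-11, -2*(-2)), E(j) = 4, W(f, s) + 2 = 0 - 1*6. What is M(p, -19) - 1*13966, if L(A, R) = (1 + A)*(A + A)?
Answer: -13970 + sqrt(665) ≈ -13944.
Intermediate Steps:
L(A, R) = 2*A*(1 + A) (L(A, R) = (1 + A)*(2*A) = 2*A*(1 + A))
W(f, s) = -8 (W(f, s) = -2 + (0 - 1*6) = -2 + (0 - 6) = -2 - 6 = -8)
p = -8
M(N, a) = -4 + sqrt(a + 2*a*(1 + a)) (M(N, a) = sqrt(2*a*(1 + a) + a) - 1*4 = sqrt(a + 2*a*(1 + a)) - 4 = -4 + sqrt(a + 2*a*(1 + a)))
M(p, -19) - 1*13966 = (-4 + sqrt(-19*(3 + 2*(-19)))) - 1*13966 = (-4 + sqrt(-19*(3 - 38))) - 13966 = (-4 + sqrt(-19*(-35))) - 13966 = (-4 + sqrt(665)) - 13966 = -13970 + sqrt(665)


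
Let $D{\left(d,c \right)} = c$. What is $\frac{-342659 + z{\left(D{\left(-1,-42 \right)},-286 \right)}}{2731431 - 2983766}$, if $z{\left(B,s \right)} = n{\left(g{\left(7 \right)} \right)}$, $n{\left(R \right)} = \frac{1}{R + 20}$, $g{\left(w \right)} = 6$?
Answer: $\frac{8909133}{6560710} \approx 1.358$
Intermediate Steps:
$n{\left(R \right)} = \frac{1}{20 + R}$
$z{\left(B,s \right)} = \frac{1}{26}$ ($z{\left(B,s \right)} = \frac{1}{20 + 6} = \frac{1}{26}$)
$\frac{-342659 + z{\left(D{\left(-1,-42 \right)},-286 \right)}}{2731431 - 2983766} = \frac{-342659 + \frac{1}{26}}{2731431 - 2983766} = - \frac{8909133}{26 \left(-252335\right)} = \left(- \frac{8909133}{26}\right) \left(- \frac{1}{252335}\right) = \frac{8909133}{6560710}$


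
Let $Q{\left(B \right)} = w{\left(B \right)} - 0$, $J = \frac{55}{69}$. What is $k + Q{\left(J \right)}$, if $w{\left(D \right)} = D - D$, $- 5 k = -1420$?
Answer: $284$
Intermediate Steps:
$k = 284$ ($k = \left(- \frac{1}{5}\right) \left(-1420\right) = 284$)
$w{\left(D \right)} = 0$
$J = \frac{55}{69}$ ($J = 55 \cdot \frac{1}{69} = \frac{55}{69} \approx 0.7971$)
$Q{\left(B \right)} = 0$ ($Q{\left(B \right)} = 0 - 0 = 0 + 0 = 0$)
$k + Q{\left(J \right)} = 284 + 0 = 284$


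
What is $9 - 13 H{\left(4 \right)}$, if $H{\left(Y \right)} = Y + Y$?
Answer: $-95$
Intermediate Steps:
$H{\left(Y \right)} = 2 Y$
$9 - 13 H{\left(4 \right)} = 9 - 13 \cdot 2 \cdot 4 = 9 - 104 = -95$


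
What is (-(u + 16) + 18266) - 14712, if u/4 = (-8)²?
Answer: 3282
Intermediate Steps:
u = 256 (u = 4*(-8)² = 4*64 = 256)
(-(u + 16) + 18266) - 14712 = (-(256 + 16) + 18266) - 14712 = (-1*272 + 18266) - 14712 = (-272 + 18266) - 14712 = 17994 - 14712 = 3282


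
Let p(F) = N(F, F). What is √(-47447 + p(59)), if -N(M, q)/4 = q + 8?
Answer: I*√47715 ≈ 218.44*I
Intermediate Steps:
N(M, q) = -32 - 4*q (N(M, q) = -4*(q + 8) = -4*(8 + q) = -32 - 4*q)
p(F) = -32 - 4*F
√(-47447 + p(59)) = √(-47447 + (-32 - 4*59)) = √(-47447 + (-32 - 236)) = √(-47447 - 268) = √(-47715) = I*√47715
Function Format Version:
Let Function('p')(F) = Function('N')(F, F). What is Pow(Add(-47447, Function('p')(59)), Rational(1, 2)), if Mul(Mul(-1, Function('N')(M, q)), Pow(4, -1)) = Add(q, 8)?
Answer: Mul(I, Pow(47715, Rational(1, 2))) ≈ Mul(218.44, I)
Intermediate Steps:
Function('N')(M, q) = Add(-32, Mul(-4, q)) (Function('N')(M, q) = Mul(-4, Add(q, 8)) = Mul(-4, Add(8, q)) = Add(-32, Mul(-4, q)))
Function('p')(F) = Add(-32, Mul(-4, F))
Pow(Add(-47447, Function('p')(59)), Rational(1, 2)) = Pow(Add(-47447, Add(-32, Mul(-4, 59))), Rational(1, 2)) = Pow(Add(-47447, Add(-32, -236)), Rational(1, 2)) = Pow(Add(-47447, -268), Rational(1, 2)) = Pow(-47715, Rational(1, 2)) = Mul(I, Pow(47715, Rational(1, 2)))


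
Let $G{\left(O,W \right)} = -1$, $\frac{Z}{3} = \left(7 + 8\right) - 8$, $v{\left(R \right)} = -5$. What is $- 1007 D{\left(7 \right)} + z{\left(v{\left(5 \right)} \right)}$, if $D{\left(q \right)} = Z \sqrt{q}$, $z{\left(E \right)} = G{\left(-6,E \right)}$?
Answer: $-1 - 21147 \sqrt{7} \approx -55951.0$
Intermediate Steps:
$Z = 21$ ($Z = 3 \left(\left(7 + 8\right) - 8\right) = 3 \left(15 - 8\right) = 3 \cdot 7 = 21$)
$z{\left(E \right)} = -1$
$D{\left(q \right)} = 21 \sqrt{q}$
$- 1007 D{\left(7 \right)} + z{\left(v{\left(5 \right)} \right)} = - 1007 \cdot 21 \sqrt{7} - 1 = - 21147 \sqrt{7} - 1 = -1 - 21147 \sqrt{7}$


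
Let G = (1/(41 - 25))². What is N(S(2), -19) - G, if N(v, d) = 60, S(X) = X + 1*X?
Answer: 15359/256 ≈ 59.996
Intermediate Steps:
S(X) = 2*X (S(X) = X + X = 2*X)
G = 1/256 (G = (1/16)² = 1/256 ≈ 0.0039063)
N(S(2), -19) - G = 60 - 1*1/256 = 60 - 1/256 = 15359/256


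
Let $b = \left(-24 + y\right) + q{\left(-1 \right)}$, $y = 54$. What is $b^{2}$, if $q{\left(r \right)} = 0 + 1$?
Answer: $961$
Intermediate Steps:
$q{\left(r \right)} = 1$
$b = 31$ ($b = \left(-24 + 54\right) + 1 = 30 + 1 = 31$)
$b^{2} = 31^{2} = 961$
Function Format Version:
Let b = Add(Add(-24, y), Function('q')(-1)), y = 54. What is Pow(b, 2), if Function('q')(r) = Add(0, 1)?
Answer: 961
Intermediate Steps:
Function('q')(r) = 1
b = 31 (b = Add(Add(-24, 54), 1) = Add(30, 1) = 31)
Pow(b, 2) = Pow(31, 2) = 961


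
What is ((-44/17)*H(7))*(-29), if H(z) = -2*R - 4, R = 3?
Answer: -12760/17 ≈ -750.59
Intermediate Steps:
H(z) = -10 (H(z) = -2*3 - 4 = -6 - 4 = -10)
((-44/17)*H(7))*(-29) = (-44/17*(-10))*(-29) = (-44*1/17*(-10))*(-29) = -44/17*(-10)*(-29) = (440/17)*(-29) = -12760/17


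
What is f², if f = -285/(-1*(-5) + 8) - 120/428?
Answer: 953883225/1934881 ≈ 492.99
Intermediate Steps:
f = -30885/1391 (f = -285/(5 + 8) - 120*1/428 = -285/13 - 30/107 = -30885/1391 ≈ -22.203)
f² = (-30885/1391)² = 953883225/1934881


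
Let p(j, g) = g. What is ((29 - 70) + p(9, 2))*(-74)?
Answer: 2886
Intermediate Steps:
((29 - 70) + p(9, 2))*(-74) = ((29 - 70) + 2)*(-74) = (-41 + 2)*(-74) = -39*(-74) = 2886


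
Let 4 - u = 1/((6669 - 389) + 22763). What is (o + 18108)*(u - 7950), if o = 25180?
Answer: -1427116798936/4149 ≈ -3.4397e+8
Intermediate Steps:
u = 116171/29043 (u = 4 - 1/((6669 - 389) + 22763) = 4 - 1/(6280 + 22763) = 4 - 1/29043 = 116171/29043 ≈ 4.0000)
(o + 18108)*(u - 7950) = (25180 + 18108)*(116171/29043 - 7950) = 43288*(-230775679/29043) = -1427116798936/4149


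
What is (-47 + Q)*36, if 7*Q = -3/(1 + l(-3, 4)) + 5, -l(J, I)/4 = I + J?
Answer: -11628/7 ≈ -1661.1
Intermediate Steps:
l(J, I) = -4*I - 4*J (l(J, I) = -4*(I + J) = -4*I - 4*J)
Q = 6/7 (Q = (-3/(1 + (-4*4 - 4*(-3))) + 5)/7 = (-3/(1 + (-16 + 12)) + 5)/7 = (-3/(1 - 4) + 5)/7 = (-3/(-3) + 5)/7 = (-⅓*(-3) + 5)/7 = (1 + 5)/7 = (⅐)*6 = 6/7 ≈ 0.85714)
(-47 + Q)*36 = (-47 + 6/7)*36 = -323/7*36 = -11628/7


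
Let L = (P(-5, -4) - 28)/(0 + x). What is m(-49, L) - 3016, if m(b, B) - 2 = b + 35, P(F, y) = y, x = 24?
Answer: -3028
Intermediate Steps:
L = -4/3 (L = (-4 - 28)/(0 + 24) = -32/24 = -32*1/24 = -4/3 ≈ -1.3333)
m(b, B) = 37 + b (m(b, B) = 2 + (b + 35) = 2 + (35 + b) = 37 + b)
m(-49, L) - 3016 = (37 - 49) - 3016 = -12 - 3016 = -3028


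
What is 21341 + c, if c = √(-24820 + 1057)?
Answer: 21341 + 89*I*√3 ≈ 21341.0 + 154.15*I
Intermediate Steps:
c = 89*I*√3 (c = √(-23763) = 89*I*√3 ≈ 154.15*I)
21341 + c = 21341 + 89*I*√3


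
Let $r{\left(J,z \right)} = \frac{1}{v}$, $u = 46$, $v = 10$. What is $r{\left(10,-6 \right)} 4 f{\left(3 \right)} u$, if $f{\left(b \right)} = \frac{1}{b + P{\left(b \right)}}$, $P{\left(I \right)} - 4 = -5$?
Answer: $\frac{46}{5} \approx 9.2$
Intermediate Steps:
$P{\left(I \right)} = -1$ ($P{\left(I \right)} = 4 - 5 = -1$)
$f{\left(b \right)} = \frac{1}{-1 + b}$ ($f{\left(b \right)} = \frac{1}{b - 1} = \frac{1}{-1 + b}$)
$r{\left(J,z \right)} = \frac{1}{10}$
$r{\left(10,-6 \right)} 4 f{\left(3 \right)} u = \frac{4 \frac{1}{-1 + 3}}{10} \cdot 46 = \frac{4 \cdot \frac{1}{2}}{10} \cdot 46 = \frac{1}{10} \cdot 2 \cdot 46 = \frac{1}{5} \cdot 46 = \frac{46}{5}$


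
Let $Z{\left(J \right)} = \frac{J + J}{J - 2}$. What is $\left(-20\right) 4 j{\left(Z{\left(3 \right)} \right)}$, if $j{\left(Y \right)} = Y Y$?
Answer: $-2880$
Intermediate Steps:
$Z{\left(J \right)} = \frac{2 J}{-2 + J}$
$j{\left(Y \right)} = Y^{2}$
$\left(-20\right) 4 j{\left(Z{\left(3 \right)} \right)} = \left(-20\right) 4 \left(2 \cdot 3 \frac{1}{-2 + 3}\right)^{2} = - 80 \left(2 \cdot 3 \cdot 1^{-1}\right)^{2} = - 80 \left(2 \cdot 3 \cdot 1\right)^{2} = - 80 \cdot 6^{2} = \left(-80\right) 36 = -2880$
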